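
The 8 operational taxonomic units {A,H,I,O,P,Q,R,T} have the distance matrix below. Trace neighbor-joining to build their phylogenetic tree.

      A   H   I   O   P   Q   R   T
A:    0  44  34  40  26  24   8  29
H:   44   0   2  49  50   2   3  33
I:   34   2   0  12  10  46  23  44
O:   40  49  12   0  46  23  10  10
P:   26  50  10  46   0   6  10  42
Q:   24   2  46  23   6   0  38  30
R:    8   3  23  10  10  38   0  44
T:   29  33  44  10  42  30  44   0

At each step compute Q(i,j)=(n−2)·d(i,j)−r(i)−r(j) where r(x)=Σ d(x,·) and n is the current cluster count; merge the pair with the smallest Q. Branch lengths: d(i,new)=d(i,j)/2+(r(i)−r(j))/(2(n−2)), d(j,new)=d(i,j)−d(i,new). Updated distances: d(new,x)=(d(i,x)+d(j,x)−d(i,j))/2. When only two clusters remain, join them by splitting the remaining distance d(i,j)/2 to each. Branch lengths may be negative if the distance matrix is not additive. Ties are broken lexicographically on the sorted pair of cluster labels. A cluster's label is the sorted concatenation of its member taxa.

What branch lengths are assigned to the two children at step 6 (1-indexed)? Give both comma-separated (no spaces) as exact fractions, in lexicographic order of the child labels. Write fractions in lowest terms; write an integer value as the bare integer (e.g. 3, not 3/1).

1. join O+T (d=10, Q=-362) ⇒ OT; edges |O|=3/2, |T|=17/2
  updated: d(A,OT)=59/2, d(H,OT)=36, d(I,OT)=23, d(OT,P)=39, d(OT,Q)=43/2, d(OT,R)=22
2. join H+I (d=2, Q=-265) ⇒ HI; edges |H|=9/10, |I|=11/10
  updated: d(A,HI)=38, d(HI,OT)=57/2, d(HI,P)=29, d(HI,Q)=23, d(HI,R)=12
3. join P+Q (d=6, Q=-397/2) ⇒ PQ; edges |P|=43/16, |Q|=53/16
  updated: d(A,PQ)=22, d(HI,PQ)=23, d(OT,PQ)=109/4, d(PQ,R)=21
4. join A+R (d=8, Q=-273/2) ⇒ AR; edges |A|=39/4, |R|=-7/4
  updated: d(AR,HI)=21, d(AR,OT)=87/4, d(AR,PQ)=35/2
5. join AR+OT (d=87/4, Q=-377/4) ⇒ AORT; edges |AR|=105/16, |OT|=243/16
  updated: d(AORT,HI)=111/8, d(AORT,PQ)=23/2
6. join AORT+HI (d=111/8, Q=-387/8) ⇒ AHIORT; edges |AORT|=19/16, |HI|=203/16
  updated: d(AHIORT,PQ)=165/16
7. join AHIORT+PQ (d=165/16) ⇒ AHIOPQRT; edges |AHIORT|=165/32, |PQ|=165/32
final tree: ((((A:39/4,R:-7/4):105/16,(O:3/2,T:17/2):243/16):19/16,(H:9/10,I:11/10):203/16):165/32,(P:43/16,Q:53/16):165/32)
total length: 1151/16

19/16,203/16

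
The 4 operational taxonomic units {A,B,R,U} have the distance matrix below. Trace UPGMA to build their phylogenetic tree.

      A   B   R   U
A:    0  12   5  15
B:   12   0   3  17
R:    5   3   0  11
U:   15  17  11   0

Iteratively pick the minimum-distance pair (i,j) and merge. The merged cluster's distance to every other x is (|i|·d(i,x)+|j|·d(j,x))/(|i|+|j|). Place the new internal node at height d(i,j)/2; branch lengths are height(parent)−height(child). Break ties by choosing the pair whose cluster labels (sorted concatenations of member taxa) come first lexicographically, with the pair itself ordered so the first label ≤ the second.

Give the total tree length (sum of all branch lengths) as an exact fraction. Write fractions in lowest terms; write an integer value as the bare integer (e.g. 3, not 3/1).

step 1: merge (B,R) at d=3; branch lengths B→3/2, R→3/2; new cluster BR
  updated: d(A,BR)=17/2, d(BR,U)=14
step 2: merge (A,BR) at d=17/2; branch lengths A→17/4, BR→11/4; new cluster ABR
  updated: d(ABR,U)=43/3
step 3: merge (ABR,U) at d=43/3; branch lengths ABR→35/12, U→43/6; new cluster ABRU
final tree: ((A:17/4,(B:3/2,R:3/2):11/4):35/12,U:43/6)
total length: 241/12

241/12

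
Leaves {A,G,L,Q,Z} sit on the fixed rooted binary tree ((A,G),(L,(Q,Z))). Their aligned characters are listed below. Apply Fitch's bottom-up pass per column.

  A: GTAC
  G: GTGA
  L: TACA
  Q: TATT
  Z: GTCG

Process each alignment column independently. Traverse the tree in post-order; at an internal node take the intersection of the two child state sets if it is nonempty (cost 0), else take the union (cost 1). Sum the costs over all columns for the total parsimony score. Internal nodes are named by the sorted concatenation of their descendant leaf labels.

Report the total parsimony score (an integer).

site 0, node AG: A={G} ∩ G={G} → {G} (+0)
site 0, node QZ: Q={T} ∪ Z={G} → {G,T} (+1)
site 0, node LQZ: L={T} ∩ QZ={G,T} → {T} (+0)
site 0, node AGLQZ: AG={G} ∪ LQZ={T} → {G,T} (+1)
site 1, node AG: A={T} ∩ G={T} → {T} (+0)
site 1, node QZ: Q={A} ∪ Z={T} → {A,T} (+1)
site 1, node LQZ: L={A} ∩ QZ={A,T} → {A} (+0)
site 1, node AGLQZ: AG={T} ∪ LQZ={A} → {A,T} (+1)
site 2, node AG: A={A} ∪ G={G} → {A,G} (+1)
site 2, node QZ: Q={T} ∪ Z={C} → {C,T} (+1)
site 2, node LQZ: L={C} ∩ QZ={C,T} → {C} (+0)
site 2, node AGLQZ: AG={A,G} ∪ LQZ={C} → {A,C,G} (+1)
site 3, node AG: A={C} ∪ G={A} → {A,C} (+1)
site 3, node QZ: Q={T} ∪ Z={G} → {G,T} (+1)
site 3, node LQZ: L={A} ∪ QZ={G,T} → {A,G,T} (+1)
site 3, node AGLQZ: AG={A,C} ∩ LQZ={A,G,T} → {A} (+0)
per-site changes: [2, 2, 3, 3]; total = 10

10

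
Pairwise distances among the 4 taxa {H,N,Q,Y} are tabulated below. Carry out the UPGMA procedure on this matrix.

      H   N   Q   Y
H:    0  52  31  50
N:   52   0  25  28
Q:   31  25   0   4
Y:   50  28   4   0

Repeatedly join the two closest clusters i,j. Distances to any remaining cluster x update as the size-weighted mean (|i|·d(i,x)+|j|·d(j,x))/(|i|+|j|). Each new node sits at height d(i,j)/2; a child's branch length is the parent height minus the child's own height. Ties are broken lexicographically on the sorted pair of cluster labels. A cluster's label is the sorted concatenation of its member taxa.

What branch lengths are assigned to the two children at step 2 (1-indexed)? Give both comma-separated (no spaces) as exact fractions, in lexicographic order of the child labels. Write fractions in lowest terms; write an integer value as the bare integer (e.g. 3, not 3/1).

53/4,45/4

step 1: merge (Q,Y) at d=4; branch lengths Q→2, Y→2; new cluster QY
  updated: d(H,QY)=81/2, d(N,QY)=53/2
step 2: merge (N,QY) at d=53/2; branch lengths N→53/4, QY→45/4; new cluster NQY
  updated: d(H,NQY)=133/3
step 3: merge (H,NQY) at d=133/3; branch lengths H→133/6, NQY→107/12; new cluster HNQY
final tree: (H:133/6,(N:53/4,(Q:2,Y:2):45/4):107/12)
total length: 715/12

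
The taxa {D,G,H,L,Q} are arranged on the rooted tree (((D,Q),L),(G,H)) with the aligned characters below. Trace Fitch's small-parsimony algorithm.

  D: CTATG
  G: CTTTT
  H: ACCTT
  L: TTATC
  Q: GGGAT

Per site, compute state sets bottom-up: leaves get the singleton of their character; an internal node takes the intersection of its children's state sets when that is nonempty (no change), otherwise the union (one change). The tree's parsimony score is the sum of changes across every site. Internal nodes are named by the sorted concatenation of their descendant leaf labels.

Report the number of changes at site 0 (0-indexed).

3

DQ@0: {C} ∪ {G} = {C,G} (union, +1)
DLQ@0: {C,G} ∪ {T} = {C,G,T} (union, +1)
GH@0: {C} ∪ {A} = {A,C} (union, +1)
DGHLQ@0: {C,G,T} ∩ {A,C} = {C} (intersection, +0)
DQ@1: {T} ∪ {G} = {G,T} (union, +1)
DLQ@1: {G,T} ∩ {T} = {T} (intersection, +0)
GH@1: {T} ∪ {C} = {C,T} (union, +1)
DGHLQ@1: {T} ∩ {C,T} = {T} (intersection, +0)
DQ@2: {A} ∪ {G} = {A,G} (union, +1)
DLQ@2: {A,G} ∩ {A} = {A} (intersection, +0)
GH@2: {T} ∪ {C} = {C,T} (union, +1)
DGHLQ@2: {A} ∪ {C,T} = {A,C,T} (union, +1)
DQ@3: {T} ∪ {A} = {A,T} (union, +1)
DLQ@3: {A,T} ∩ {T} = {T} (intersection, +0)
GH@3: {T} ∩ {T} = {T} (intersection, +0)
DGHLQ@3: {T} ∩ {T} = {T} (intersection, +0)
DQ@4: {G} ∪ {T} = {G,T} (union, +1)
DLQ@4: {G,T} ∪ {C} = {C,G,T} (union, +1)
GH@4: {T} ∩ {T} = {T} (intersection, +0)
DGHLQ@4: {C,G,T} ∩ {T} = {T} (intersection, +0)
per-site changes: [3, 2, 3, 1, 2]; total = 11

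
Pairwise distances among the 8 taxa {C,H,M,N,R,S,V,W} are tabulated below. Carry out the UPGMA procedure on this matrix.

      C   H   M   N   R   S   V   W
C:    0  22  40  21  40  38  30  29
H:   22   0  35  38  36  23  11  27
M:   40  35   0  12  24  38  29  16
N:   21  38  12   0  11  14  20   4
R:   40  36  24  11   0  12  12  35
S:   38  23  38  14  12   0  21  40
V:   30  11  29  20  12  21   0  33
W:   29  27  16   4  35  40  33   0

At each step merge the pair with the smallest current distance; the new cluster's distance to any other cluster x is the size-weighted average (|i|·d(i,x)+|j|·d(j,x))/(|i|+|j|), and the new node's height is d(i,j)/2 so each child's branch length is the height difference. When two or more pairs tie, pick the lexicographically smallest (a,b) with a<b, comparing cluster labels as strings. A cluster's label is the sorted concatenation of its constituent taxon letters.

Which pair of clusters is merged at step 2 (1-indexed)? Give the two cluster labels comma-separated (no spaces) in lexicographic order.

H,V

1. join N+W (d=4) ⇒ NW; edges |N|=2, |W|=2
  updated: d(C,NW)=25, d(H,NW)=65/2, d(M,NW)=14, d(NW,R)=23, d(NW,S)=27, d(NW,V)=53/2
2. join H+V (d=11) ⇒ HV; edges |H|=11/2, |V|=11/2
  updated: d(C,HV)=26, d(HV,M)=32, d(HV,NW)=59/2, d(HV,R)=24, d(HV,S)=22
3. join R+S (d=12) ⇒ RS; edges |R|=6, |S|=6
  updated: d(C,RS)=39, d(HV,RS)=23, d(M,RS)=31, d(NW,RS)=25
4. join M+NW (d=14) ⇒ MNW; edges |M|=7, |NW|=5
  updated: d(C,MNW)=30, d(HV,MNW)=91/3, d(MNW,RS)=27
5. join HV+RS (d=23) ⇒ HRSV; edges |HV|=6, |RS|=11/2
  updated: d(C,HRSV)=65/2, d(HRSV,MNW)=86/3
6. join HRSV+MNW (d=86/3) ⇒ HMNRSVW; edges |HRSV|=17/6, |MNW|=22/3
  updated: d(C,HMNRSVW)=220/7
7. join C+HMNRSVW (d=220/7) ⇒ CHMNRSVW; edges |C|=110/7, |HMNRSVW|=29/21
final tree: (C:110/7,(((H:11/2,V:11/2):6,(R:6,S:6):11/2):17/6,(M:7,(N:2,W:2):5):22/3):29/21)
total length: 1633/21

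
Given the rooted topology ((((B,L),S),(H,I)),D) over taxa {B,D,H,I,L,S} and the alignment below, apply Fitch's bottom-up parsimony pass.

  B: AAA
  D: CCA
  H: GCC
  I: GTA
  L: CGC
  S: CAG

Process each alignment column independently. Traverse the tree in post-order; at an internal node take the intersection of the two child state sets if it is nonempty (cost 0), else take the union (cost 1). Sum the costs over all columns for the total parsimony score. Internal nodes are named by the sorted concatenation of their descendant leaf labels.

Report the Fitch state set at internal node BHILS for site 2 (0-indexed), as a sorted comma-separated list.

A,C

site 0, node BL: B={A} ∪ L={C} → {A,C} (+1)
site 0, node BLS: BL={A,C} ∩ S={C} → {C} (+0)
site 0, node HI: H={G} ∩ I={G} → {G} (+0)
site 0, node BHILS: BLS={C} ∪ HI={G} → {C,G} (+1)
site 0, node BDHILS: BHILS={C,G} ∩ D={C} → {C} (+0)
site 1, node BL: B={A} ∪ L={G} → {A,G} (+1)
site 1, node BLS: BL={A,G} ∩ S={A} → {A} (+0)
site 1, node HI: H={C} ∪ I={T} → {C,T} (+1)
site 1, node BHILS: BLS={A} ∪ HI={C,T} → {A,C,T} (+1)
site 1, node BDHILS: BHILS={A,C,T} ∩ D={C} → {C} (+0)
site 2, node BL: B={A} ∪ L={C} → {A,C} (+1)
site 2, node BLS: BL={A,C} ∪ S={G} → {A,C,G} (+1)
site 2, node HI: H={C} ∪ I={A} → {A,C} (+1)
site 2, node BHILS: BLS={A,C,G} ∩ HI={A,C} → {A,C} (+0)
site 2, node BDHILS: BHILS={A,C} ∩ D={A} → {A} (+0)
per-site changes: [2, 3, 3]; total = 8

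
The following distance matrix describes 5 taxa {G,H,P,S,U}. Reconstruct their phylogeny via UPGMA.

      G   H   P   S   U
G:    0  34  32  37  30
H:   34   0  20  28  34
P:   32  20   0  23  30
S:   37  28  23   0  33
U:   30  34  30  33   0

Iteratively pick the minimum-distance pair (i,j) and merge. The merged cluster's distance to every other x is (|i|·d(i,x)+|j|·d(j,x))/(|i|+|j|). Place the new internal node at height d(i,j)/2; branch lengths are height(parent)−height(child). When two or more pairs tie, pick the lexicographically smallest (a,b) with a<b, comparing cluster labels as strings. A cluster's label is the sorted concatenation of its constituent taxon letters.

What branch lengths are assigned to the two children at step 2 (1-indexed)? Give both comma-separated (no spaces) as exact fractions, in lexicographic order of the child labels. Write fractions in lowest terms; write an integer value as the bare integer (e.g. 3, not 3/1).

11/4,51/4

iteration 1: select H,P (d=20); attach at lengths (10, 10); label the merged cluster HP
  updated: d(G,HP)=33, d(HP,S)=51/2, d(HP,U)=32
iteration 2: select HP,S (d=51/2); attach at lengths (11/4, 51/4); label the merged cluster HPS
  updated: d(G,HPS)=103/3, d(HPS,U)=97/3
iteration 3: select G,U (d=30); attach at lengths (15, 15); label the merged cluster GU
  updated: d(GU,HPS)=100/3
iteration 4: select GU,HPS (d=100/3); attach at lengths (5/3, 47/12); label the merged cluster GHPSU
final tree: ((G:15,U:15):5/3,((H:10,P:10):11/4,S:51/4):47/12)
total length: 853/12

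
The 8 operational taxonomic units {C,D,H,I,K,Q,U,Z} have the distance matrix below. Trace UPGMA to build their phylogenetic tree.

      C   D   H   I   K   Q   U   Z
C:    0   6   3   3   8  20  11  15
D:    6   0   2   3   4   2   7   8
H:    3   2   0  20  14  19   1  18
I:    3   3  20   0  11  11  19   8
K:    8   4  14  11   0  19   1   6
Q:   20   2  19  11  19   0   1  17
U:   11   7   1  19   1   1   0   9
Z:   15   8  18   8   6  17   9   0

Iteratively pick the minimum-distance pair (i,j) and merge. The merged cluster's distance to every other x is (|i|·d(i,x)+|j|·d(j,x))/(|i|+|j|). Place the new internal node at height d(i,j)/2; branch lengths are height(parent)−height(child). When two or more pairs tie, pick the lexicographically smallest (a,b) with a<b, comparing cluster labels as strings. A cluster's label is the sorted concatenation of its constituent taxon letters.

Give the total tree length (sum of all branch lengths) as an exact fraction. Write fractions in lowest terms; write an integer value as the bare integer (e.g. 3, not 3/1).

1. join H+U (d=1) ⇒ HU; edges |H|=1/2, |U|=1/2
  updated: d(C,HU)=7, d(D,HU)=9/2, d(HU,I)=39/2, d(HU,K)=15/2, d(HU,Q)=10, d(HU,Z)=27/2
2. join D+Q (d=2) ⇒ DQ; edges |D|=1, |Q|=1
  updated: d(C,DQ)=13, d(DQ,HU)=29/4, d(DQ,I)=7, d(DQ,K)=23/2, d(DQ,Z)=25/2
3. join C+I (d=3) ⇒ CI; edges |C|=3/2, |I|=3/2
  updated: d(CI,DQ)=10, d(CI,HU)=53/4, d(CI,K)=19/2, d(CI,Z)=23/2
4. join K+Z (d=6) ⇒ KZ; edges |K|=3, |Z|=3
  updated: d(CI,KZ)=21/2, d(DQ,KZ)=12, d(HU,KZ)=21/2
5. join DQ+HU (d=29/4) ⇒ DHQU; edges |DQ|=21/8, |HU|=25/8
  updated: d(CI,DHQU)=93/8, d(DHQU,KZ)=45/4
6. join CI+KZ (d=21/2) ⇒ CIKZ; edges |CI|=15/4, |KZ|=9/4
  updated: d(CIKZ,DHQU)=183/16
7. join CIKZ+DHQU (d=183/16) ⇒ CDHIKQUZ; edges |CIKZ|=15/32, |DHQU|=67/32
final tree: (((C:3/2,I:3/2):15/4,(K:3,Z:3):9/4):15/32,((D:1,Q:1):21/8,(H:1/2,U:1/2):25/8):67/32)
total length: 421/16

421/16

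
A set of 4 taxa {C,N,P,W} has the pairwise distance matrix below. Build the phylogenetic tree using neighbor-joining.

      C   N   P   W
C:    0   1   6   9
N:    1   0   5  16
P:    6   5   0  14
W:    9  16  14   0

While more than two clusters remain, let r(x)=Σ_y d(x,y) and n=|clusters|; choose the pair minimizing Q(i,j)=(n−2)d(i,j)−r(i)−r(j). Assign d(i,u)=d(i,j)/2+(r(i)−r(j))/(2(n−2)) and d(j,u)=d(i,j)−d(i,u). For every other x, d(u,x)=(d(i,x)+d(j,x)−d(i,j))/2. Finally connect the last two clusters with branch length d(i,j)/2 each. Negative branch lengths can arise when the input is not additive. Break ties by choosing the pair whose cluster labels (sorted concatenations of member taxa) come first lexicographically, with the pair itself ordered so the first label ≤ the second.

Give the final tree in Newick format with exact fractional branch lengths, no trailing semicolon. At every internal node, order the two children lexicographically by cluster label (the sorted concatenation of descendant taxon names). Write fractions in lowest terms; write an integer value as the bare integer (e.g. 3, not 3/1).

iteration 1: select C,W (d=9, Q=-37); attach at lengths (-5/4, 41/4); label the merged cluster CW
  updated: d(CW,N)=4, d(CW,P)=11/2
iteration 2: select CW,N (d=4, Q=-29/2); attach at lengths (9/4, 7/4); label the merged cluster CNW
  updated: d(CNW,P)=13/4
iteration 3: select CNW,P (d=13/4); attach at lengths (13/8, 13/8); label the merged cluster CNPW
final tree: (((C:-5/4,W:41/4):9/4,N:7/4):13/8,P:13/8)
total length: 65/4

(((C:-5/4,W:41/4):9/4,N:7/4):13/8,P:13/8)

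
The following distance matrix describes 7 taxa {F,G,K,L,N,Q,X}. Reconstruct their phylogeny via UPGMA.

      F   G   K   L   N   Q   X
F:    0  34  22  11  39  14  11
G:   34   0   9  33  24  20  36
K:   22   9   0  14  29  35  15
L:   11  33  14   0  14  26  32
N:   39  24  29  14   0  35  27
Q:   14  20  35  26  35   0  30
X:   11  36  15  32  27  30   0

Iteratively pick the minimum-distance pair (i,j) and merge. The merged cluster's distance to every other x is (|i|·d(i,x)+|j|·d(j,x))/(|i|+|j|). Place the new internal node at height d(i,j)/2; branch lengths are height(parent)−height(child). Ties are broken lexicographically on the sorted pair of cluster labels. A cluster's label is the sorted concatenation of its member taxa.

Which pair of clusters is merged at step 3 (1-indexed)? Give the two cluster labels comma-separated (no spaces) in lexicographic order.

FL,Q

1. join G+K (d=9) ⇒ GK; edges |G|=9/2, |K|=9/2
  updated: d(F,GK)=28, d(GK,L)=47/2, d(GK,N)=53/2, d(GK,Q)=55/2, d(GK,X)=51/2
2. join F+L (d=11) ⇒ FL; edges |F|=11/2, |L|=11/2
  updated: d(FL,GK)=103/4, d(FL,N)=53/2, d(FL,Q)=20, d(FL,X)=43/2
3. join FL+Q (d=20) ⇒ FLQ; edges |FL|=9/2, |Q|=10
  updated: d(FLQ,GK)=79/3, d(FLQ,N)=88/3, d(FLQ,X)=73/3
4. join FLQ+X (d=73/3) ⇒ FLQX; edges |FLQ|=13/6, |X|=73/6
  updated: d(FLQX,GK)=209/8, d(FLQX,N)=115/4
5. join FLQX+GK (d=209/8) ⇒ FGKLQX; edges |FLQX|=43/48, |GK|=137/16
  updated: d(FGKLQX,N)=28
6. join FGKLQX+N (d=28) ⇒ FGKLNQX; edges |FGKLQX|=15/16, |N|=14
final tree: (((((F:11/2,L:11/2):9/2,Q:10):13/6,X:73/6):43/48,(G:9/2,K:9/2):137/16):15/16,N:14)
total length: 3515/48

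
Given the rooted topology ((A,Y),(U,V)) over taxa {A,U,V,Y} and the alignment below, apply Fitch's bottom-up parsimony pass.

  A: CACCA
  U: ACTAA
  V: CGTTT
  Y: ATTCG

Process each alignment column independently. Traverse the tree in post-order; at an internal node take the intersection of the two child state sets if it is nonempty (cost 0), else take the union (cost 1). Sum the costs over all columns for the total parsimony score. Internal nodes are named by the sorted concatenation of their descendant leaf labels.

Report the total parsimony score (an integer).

10

AY@0: {C} ∪ {A} = {A,C} (union, +1)
UV@0: {A} ∪ {C} = {A,C} (union, +1)
AUVY@0: {A,C} ∩ {A,C} = {A,C} (intersection, +0)
AY@1: {A} ∪ {T} = {A,T} (union, +1)
UV@1: {C} ∪ {G} = {C,G} (union, +1)
AUVY@1: {A,T} ∪ {C,G} = {A,C,G,T} (union, +1)
AY@2: {C} ∪ {T} = {C,T} (union, +1)
UV@2: {T} ∩ {T} = {T} (intersection, +0)
AUVY@2: {C,T} ∩ {T} = {T} (intersection, +0)
AY@3: {C} ∩ {C} = {C} (intersection, +0)
UV@3: {A} ∪ {T} = {A,T} (union, +1)
AUVY@3: {C} ∪ {A,T} = {A,C,T} (union, +1)
AY@4: {A} ∪ {G} = {A,G} (union, +1)
UV@4: {A} ∪ {T} = {A,T} (union, +1)
AUVY@4: {A,G} ∩ {A,T} = {A} (intersection, +0)
per-site changes: [2, 3, 1, 2, 2]; total = 10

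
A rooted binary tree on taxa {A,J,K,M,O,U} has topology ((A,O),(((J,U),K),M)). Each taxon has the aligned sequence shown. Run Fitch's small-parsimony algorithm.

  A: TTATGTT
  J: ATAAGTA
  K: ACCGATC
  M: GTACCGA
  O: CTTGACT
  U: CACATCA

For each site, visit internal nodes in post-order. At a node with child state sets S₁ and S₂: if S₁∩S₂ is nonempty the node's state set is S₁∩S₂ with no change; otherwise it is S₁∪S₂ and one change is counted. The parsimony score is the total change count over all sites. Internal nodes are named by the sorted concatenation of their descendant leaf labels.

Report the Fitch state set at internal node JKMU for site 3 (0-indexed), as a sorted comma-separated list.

AO@0: {T} ∪ {C} = {C,T} (union, +1)
JU@0: {A} ∪ {C} = {A,C} (union, +1)
JKU@0: {A,C} ∩ {A} = {A} (intersection, +0)
JKMU@0: {A} ∪ {G} = {A,G} (union, +1)
AJKMOU@0: {C,T} ∪ {A,G} = {A,C,G,T} (union, +1)
AO@1: {T} ∩ {T} = {T} (intersection, +0)
JU@1: {T} ∪ {A} = {A,T} (union, +1)
JKU@1: {A,T} ∪ {C} = {A,C,T} (union, +1)
JKMU@1: {A,C,T} ∩ {T} = {T} (intersection, +0)
AJKMOU@1: {T} ∩ {T} = {T} (intersection, +0)
AO@2: {A} ∪ {T} = {A,T} (union, +1)
JU@2: {A} ∪ {C} = {A,C} (union, +1)
JKU@2: {A,C} ∩ {C} = {C} (intersection, +0)
JKMU@2: {C} ∪ {A} = {A,C} (union, +1)
AJKMOU@2: {A,T} ∩ {A,C} = {A} (intersection, +0)
AO@3: {T} ∪ {G} = {G,T} (union, +1)
JU@3: {A} ∩ {A} = {A} (intersection, +0)
JKU@3: {A} ∪ {G} = {A,G} (union, +1)
JKMU@3: {A,G} ∪ {C} = {A,C,G} (union, +1)
AJKMOU@3: {G,T} ∩ {A,C,G} = {G} (intersection, +0)
AO@4: {G} ∪ {A} = {A,G} (union, +1)
JU@4: {G} ∪ {T} = {G,T} (union, +1)
JKU@4: {G,T} ∪ {A} = {A,G,T} (union, +1)
JKMU@4: {A,G,T} ∪ {C} = {A,C,G,T} (union, +1)
AJKMOU@4: {A,G} ∩ {A,C,G,T} = {A,G} (intersection, +0)
AO@5: {T} ∪ {C} = {C,T} (union, +1)
JU@5: {T} ∪ {C} = {C,T} (union, +1)
JKU@5: {C,T} ∩ {T} = {T} (intersection, +0)
JKMU@5: {T} ∪ {G} = {G,T} (union, +1)
AJKMOU@5: {C,T} ∩ {G,T} = {T} (intersection, +0)
AO@6: {T} ∩ {T} = {T} (intersection, +0)
JU@6: {A} ∩ {A} = {A} (intersection, +0)
JKU@6: {A} ∪ {C} = {A,C} (union, +1)
JKMU@6: {A,C} ∩ {A} = {A} (intersection, +0)
AJKMOU@6: {T} ∪ {A} = {A,T} (union, +1)
per-site changes: [4, 2, 3, 3, 4, 3, 2]; total = 21

A,C,G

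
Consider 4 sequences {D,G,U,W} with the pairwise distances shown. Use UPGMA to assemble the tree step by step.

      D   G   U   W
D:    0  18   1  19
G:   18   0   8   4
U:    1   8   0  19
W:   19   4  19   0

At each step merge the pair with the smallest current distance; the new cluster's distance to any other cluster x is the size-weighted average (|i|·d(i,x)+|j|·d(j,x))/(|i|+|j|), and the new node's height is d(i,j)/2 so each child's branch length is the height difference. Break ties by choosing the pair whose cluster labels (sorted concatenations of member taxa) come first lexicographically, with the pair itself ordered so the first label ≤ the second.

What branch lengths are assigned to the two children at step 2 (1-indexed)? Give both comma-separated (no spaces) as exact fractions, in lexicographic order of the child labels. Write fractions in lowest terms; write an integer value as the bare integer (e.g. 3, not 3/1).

2,2

step 1: merge (D,U) at d=1; branch lengths D→1/2, U→1/2; new cluster DU
  updated: d(DU,G)=13, d(DU,W)=19
step 2: merge (G,W) at d=4; branch lengths G→2, W→2; new cluster GW
  updated: d(DU,GW)=16
step 3: merge (DU,GW) at d=16; branch lengths DU→15/2, GW→6; new cluster DGUW
final tree: ((D:1/2,U:1/2):15/2,(G:2,W:2):6)
total length: 37/2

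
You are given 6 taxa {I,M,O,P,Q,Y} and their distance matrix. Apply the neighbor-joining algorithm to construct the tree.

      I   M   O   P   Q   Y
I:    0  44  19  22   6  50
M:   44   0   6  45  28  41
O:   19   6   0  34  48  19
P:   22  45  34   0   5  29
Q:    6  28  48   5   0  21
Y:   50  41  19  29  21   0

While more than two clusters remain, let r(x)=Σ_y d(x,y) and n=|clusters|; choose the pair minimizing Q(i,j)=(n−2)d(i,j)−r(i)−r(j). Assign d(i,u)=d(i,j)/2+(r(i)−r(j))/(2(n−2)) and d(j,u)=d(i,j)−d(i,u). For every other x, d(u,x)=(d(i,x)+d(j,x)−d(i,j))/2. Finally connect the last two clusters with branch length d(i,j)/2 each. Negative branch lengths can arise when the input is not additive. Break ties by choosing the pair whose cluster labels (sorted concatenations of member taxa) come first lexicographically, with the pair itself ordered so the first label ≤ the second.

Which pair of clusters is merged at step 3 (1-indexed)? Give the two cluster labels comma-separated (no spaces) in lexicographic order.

1. join M+O (d=6, Q=-266) ⇒ MO; edges |M|=31/4, |O|=-7/4
  updated: d(I,MO)=57/2, d(MO,P)=73/2, d(MO,Q)=35, d(MO,Y)=27
2. join MO+Y (d=27, Q=-173) ⇒ MOY; edges |MO|=27/2, |Y|=27/2
  updated: d(I,MOY)=103/4, d(MOY,P)=77/4, d(MOY,Q)=29/2
3. join I+Q (d=6, Q=-269/4) ⇒ IQ; edges |I|=161/16, |Q|=-65/16
  updated: d(IQ,MOY)=137/8, d(IQ,P)=21/2
4. join IQ+MOY (d=137/8, Q=-375/8) ⇒ IMOQY; edges |IQ|=67/16, |MOY|=207/16
  updated: d(IMOQY,P)=101/16
5. join IMOQY+P (d=101/16) ⇒ IMOPQY; edges |IMOQY|=101/32, |P|=101/32
final tree: (((I:161/16,Q:-65/16):67/16,((M:31/4,O:-7/4):27/2,Y:27/2):207/16):101/32,P:101/32)
total length: 999/16

I,Q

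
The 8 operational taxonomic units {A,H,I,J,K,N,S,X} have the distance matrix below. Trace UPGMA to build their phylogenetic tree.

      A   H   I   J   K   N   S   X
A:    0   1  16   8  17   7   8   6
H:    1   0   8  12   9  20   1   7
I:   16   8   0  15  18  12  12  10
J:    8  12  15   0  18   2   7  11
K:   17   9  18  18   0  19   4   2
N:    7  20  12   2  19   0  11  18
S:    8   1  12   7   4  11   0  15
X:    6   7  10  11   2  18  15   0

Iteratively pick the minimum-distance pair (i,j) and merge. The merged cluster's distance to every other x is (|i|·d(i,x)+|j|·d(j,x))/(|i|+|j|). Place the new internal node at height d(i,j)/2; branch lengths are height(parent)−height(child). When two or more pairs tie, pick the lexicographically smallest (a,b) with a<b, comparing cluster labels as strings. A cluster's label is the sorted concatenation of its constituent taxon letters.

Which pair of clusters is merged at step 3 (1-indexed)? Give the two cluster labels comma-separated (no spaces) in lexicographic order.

K,X

iteration 1: select A,H (d=1); attach at lengths (1/2, 1/2); label the merged cluster AH
  updated: d(AH,I)=12, d(AH,J)=10, d(AH,K)=13, d(AH,N)=27/2, d(AH,S)=9/2, d(AH,X)=13/2
iteration 2: select J,N (d=2); attach at lengths (1, 1); label the merged cluster JN
  updated: d(AH,JN)=47/4, d(I,JN)=27/2, d(JN,K)=37/2, d(JN,S)=9, d(JN,X)=29/2
iteration 3: select K,X (d=2); attach at lengths (1, 1); label the merged cluster KX
  updated: d(AH,KX)=39/4, d(I,KX)=14, d(JN,KX)=33/2, d(KX,S)=19/2
iteration 4: select AH,S (d=9/2); attach at lengths (7/4, 9/4); label the merged cluster AHS
  updated: d(AHS,I)=12, d(AHS,JN)=65/6, d(AHS,KX)=29/3
iteration 5: select AHS,KX (d=29/3); attach at lengths (31/12, 23/6); label the merged cluster AHKSX
  updated: d(AHKSX,I)=64/5, d(AHKSX,JN)=131/10
iteration 6: select AHKSX,I (d=64/5); attach at lengths (47/30, 32/5); label the merged cluster AHIKSX
  updated: d(AHIKSX,JN)=79/6
iteration 7: select AHIKSX,JN (d=79/6); attach at lengths (11/60, 67/12); label the merged cluster AHIJKNSX
final tree: (((((A:1/2,H:1/2):7/4,S:9/4):31/12,(K:1,X:1):23/6):47/30,I:32/5):11/60,(J:1,N:1):67/12)
total length: 583/20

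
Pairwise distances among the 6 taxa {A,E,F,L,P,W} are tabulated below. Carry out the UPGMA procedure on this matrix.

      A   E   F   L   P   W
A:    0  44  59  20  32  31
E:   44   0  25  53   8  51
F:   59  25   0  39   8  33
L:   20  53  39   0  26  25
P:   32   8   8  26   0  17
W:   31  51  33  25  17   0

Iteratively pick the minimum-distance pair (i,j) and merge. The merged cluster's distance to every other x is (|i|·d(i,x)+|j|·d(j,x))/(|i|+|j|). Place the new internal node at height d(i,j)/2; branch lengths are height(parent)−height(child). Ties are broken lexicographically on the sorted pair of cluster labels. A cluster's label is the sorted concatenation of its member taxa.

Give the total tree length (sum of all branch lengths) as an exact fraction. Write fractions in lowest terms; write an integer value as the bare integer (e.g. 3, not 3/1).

iteration 1: select E,P (d=8); attach at lengths (4, 4); label the merged cluster EP
  updated: d(A,EP)=38, d(EP,F)=33/2, d(EP,L)=79/2, d(EP,W)=34
iteration 2: select EP,F (d=33/2); attach at lengths (17/4, 33/4); label the merged cluster EFP
  updated: d(A,EFP)=45, d(EFP,L)=118/3, d(EFP,W)=101/3
iteration 3: select A,L (d=20); attach at lengths (10, 10); label the merged cluster AL
  updated: d(AL,EFP)=253/6, d(AL,W)=28
iteration 4: select AL,W (d=28); attach at lengths (4, 14); label the merged cluster ALW
  updated: d(ALW,EFP)=118/3
iteration 5: select ALW,EFP (d=118/3); attach at lengths (17/3, 137/12); label the merged cluster AEFLPW
final tree: (((A:10,L:10):4,W:14):17/3,((E:4,P:4):17/4,F:33/4):137/12)
total length: 907/12

907/12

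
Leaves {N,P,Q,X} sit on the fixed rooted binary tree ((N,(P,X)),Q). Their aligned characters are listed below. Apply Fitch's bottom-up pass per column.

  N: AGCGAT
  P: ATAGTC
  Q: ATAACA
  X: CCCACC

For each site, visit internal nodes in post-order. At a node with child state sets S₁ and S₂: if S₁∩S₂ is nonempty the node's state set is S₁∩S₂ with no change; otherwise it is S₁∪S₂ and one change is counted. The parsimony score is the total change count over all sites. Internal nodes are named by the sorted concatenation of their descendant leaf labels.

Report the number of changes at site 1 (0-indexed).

site 0, node PX: P={A} ∪ X={C} → {A,C} (+1)
site 0, node NPX: N={A} ∩ PX={A,C} → {A} (+0)
site 0, node NPQX: NPX={A} ∩ Q={A} → {A} (+0)
site 1, node PX: P={T} ∪ X={C} → {C,T} (+1)
site 1, node NPX: N={G} ∪ PX={C,T} → {C,G,T} (+1)
site 1, node NPQX: NPX={C,G,T} ∩ Q={T} → {T} (+0)
site 2, node PX: P={A} ∪ X={C} → {A,C} (+1)
site 2, node NPX: N={C} ∩ PX={A,C} → {C} (+0)
site 2, node NPQX: NPX={C} ∪ Q={A} → {A,C} (+1)
site 3, node PX: P={G} ∪ X={A} → {A,G} (+1)
site 3, node NPX: N={G} ∩ PX={A,G} → {G} (+0)
site 3, node NPQX: NPX={G} ∪ Q={A} → {A,G} (+1)
site 4, node PX: P={T} ∪ X={C} → {C,T} (+1)
site 4, node NPX: N={A} ∪ PX={C,T} → {A,C,T} (+1)
site 4, node NPQX: NPX={A,C,T} ∩ Q={C} → {C} (+0)
site 5, node PX: P={C} ∩ X={C} → {C} (+0)
site 5, node NPX: N={T} ∪ PX={C} → {C,T} (+1)
site 5, node NPQX: NPX={C,T} ∪ Q={A} → {A,C,T} (+1)
per-site changes: [1, 2, 2, 2, 2, 2]; total = 11

2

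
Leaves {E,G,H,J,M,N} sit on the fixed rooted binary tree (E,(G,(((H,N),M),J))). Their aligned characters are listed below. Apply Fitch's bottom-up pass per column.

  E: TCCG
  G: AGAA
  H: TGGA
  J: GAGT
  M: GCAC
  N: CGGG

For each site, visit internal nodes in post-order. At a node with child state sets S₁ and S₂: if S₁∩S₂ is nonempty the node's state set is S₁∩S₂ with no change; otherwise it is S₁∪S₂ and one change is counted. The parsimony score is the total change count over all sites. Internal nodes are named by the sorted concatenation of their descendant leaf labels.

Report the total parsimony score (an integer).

14

HN@0: {T} ∪ {C} = {C,T} (union, +1)
HMN@0: {C,T} ∪ {G} = {C,G,T} (union, +1)
HJMN@0: {C,G,T} ∩ {G} = {G} (intersection, +0)
GHJMN@0: {A} ∪ {G} = {A,G} (union, +1)
EGHJMN@0: {T} ∪ {A,G} = {A,G,T} (union, +1)
HN@1: {G} ∩ {G} = {G} (intersection, +0)
HMN@1: {G} ∪ {C} = {C,G} (union, +1)
HJMN@1: {C,G} ∪ {A} = {A,C,G} (union, +1)
GHJMN@1: {G} ∩ {A,C,G} = {G} (intersection, +0)
EGHJMN@1: {C} ∪ {G} = {C,G} (union, +1)
HN@2: {G} ∩ {G} = {G} (intersection, +0)
HMN@2: {G} ∪ {A} = {A,G} (union, +1)
HJMN@2: {A,G} ∩ {G} = {G} (intersection, +0)
GHJMN@2: {A} ∪ {G} = {A,G} (union, +1)
EGHJMN@2: {C} ∪ {A,G} = {A,C,G} (union, +1)
HN@3: {A} ∪ {G} = {A,G} (union, +1)
HMN@3: {A,G} ∪ {C} = {A,C,G} (union, +1)
HJMN@3: {A,C,G} ∪ {T} = {A,C,G,T} (union, +1)
GHJMN@3: {A} ∩ {A,C,G,T} = {A} (intersection, +0)
EGHJMN@3: {G} ∪ {A} = {A,G} (union, +1)
per-site changes: [4, 3, 3, 4]; total = 14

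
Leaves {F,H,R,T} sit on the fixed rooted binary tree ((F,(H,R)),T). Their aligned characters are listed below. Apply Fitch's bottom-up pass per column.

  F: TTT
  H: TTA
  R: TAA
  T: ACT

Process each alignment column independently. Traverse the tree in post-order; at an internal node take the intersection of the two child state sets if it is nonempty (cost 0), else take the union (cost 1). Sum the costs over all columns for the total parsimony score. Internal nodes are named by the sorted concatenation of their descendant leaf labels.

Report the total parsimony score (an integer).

HR@0: {T} ∩ {T} = {T} (intersection, +0)
FHR@0: {T} ∩ {T} = {T} (intersection, +0)
FHRT@0: {T} ∪ {A} = {A,T} (union, +1)
HR@1: {T} ∪ {A} = {A,T} (union, +1)
FHR@1: {T} ∩ {A,T} = {T} (intersection, +0)
FHRT@1: {T} ∪ {C} = {C,T} (union, +1)
HR@2: {A} ∩ {A} = {A} (intersection, +0)
FHR@2: {T} ∪ {A} = {A,T} (union, +1)
FHRT@2: {A,T} ∩ {T} = {T} (intersection, +0)
per-site changes: [1, 2, 1]; total = 4

4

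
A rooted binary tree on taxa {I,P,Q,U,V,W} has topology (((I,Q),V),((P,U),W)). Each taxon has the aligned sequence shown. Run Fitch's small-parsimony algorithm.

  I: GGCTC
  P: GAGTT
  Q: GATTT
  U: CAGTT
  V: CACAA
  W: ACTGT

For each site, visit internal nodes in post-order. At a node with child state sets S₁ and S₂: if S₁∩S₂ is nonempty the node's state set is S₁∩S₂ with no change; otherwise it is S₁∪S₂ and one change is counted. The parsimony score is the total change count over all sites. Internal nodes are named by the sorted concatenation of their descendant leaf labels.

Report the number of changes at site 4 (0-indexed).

2

IQ@0: {G} ∩ {G} = {G} (intersection, +0)
IQV@0: {G} ∪ {C} = {C,G} (union, +1)
PU@0: {G} ∪ {C} = {C,G} (union, +1)
PUW@0: {C,G} ∪ {A} = {A,C,G} (union, +1)
IPQUVW@0: {C,G} ∩ {A,C,G} = {C,G} (intersection, +0)
IQ@1: {G} ∪ {A} = {A,G} (union, +1)
IQV@1: {A,G} ∩ {A} = {A} (intersection, +0)
PU@1: {A} ∩ {A} = {A} (intersection, +0)
PUW@1: {A} ∪ {C} = {A,C} (union, +1)
IPQUVW@1: {A} ∩ {A,C} = {A} (intersection, +0)
IQ@2: {C} ∪ {T} = {C,T} (union, +1)
IQV@2: {C,T} ∩ {C} = {C} (intersection, +0)
PU@2: {G} ∩ {G} = {G} (intersection, +0)
PUW@2: {G} ∪ {T} = {G,T} (union, +1)
IPQUVW@2: {C} ∪ {G,T} = {C,G,T} (union, +1)
IQ@3: {T} ∩ {T} = {T} (intersection, +0)
IQV@3: {T} ∪ {A} = {A,T} (union, +1)
PU@3: {T} ∩ {T} = {T} (intersection, +0)
PUW@3: {T} ∪ {G} = {G,T} (union, +1)
IPQUVW@3: {A,T} ∩ {G,T} = {T} (intersection, +0)
IQ@4: {C} ∪ {T} = {C,T} (union, +1)
IQV@4: {C,T} ∪ {A} = {A,C,T} (union, +1)
PU@4: {T} ∩ {T} = {T} (intersection, +0)
PUW@4: {T} ∩ {T} = {T} (intersection, +0)
IPQUVW@4: {A,C,T} ∩ {T} = {T} (intersection, +0)
per-site changes: [3, 2, 3, 2, 2]; total = 12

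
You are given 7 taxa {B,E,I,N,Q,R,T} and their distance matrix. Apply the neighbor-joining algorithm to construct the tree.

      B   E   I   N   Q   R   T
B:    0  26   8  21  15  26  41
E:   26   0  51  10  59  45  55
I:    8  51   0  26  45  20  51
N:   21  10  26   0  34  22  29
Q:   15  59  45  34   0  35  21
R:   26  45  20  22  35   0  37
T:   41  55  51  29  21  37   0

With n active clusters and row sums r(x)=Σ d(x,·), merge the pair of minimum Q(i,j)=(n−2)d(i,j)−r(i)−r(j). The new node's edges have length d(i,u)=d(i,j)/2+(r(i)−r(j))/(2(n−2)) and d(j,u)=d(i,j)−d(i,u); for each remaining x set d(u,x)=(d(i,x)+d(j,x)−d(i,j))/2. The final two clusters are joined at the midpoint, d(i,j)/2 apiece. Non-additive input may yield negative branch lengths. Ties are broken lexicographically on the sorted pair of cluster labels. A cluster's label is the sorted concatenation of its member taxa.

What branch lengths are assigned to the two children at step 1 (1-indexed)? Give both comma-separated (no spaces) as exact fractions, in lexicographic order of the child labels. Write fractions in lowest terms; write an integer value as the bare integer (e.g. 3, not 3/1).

1. join E+N (d=10, Q=-338) ⇒ EN; edges |E|=77/5, |N|=-27/5
  updated: d(B,EN)=37/2, d(EN,I)=67/2, d(EN,Q)=83/2, d(EN,R)=57/2, d(EN,T)=37
2. join Q+T (d=21, Q=-521/2) ⇒ QT; edges |Q|=109/16, |T|=227/16
  updated: d(B,QT)=35/2, d(EN,QT)=115/4, d(I,QT)=75/2, d(QT,R)=51/2
3. join B+I (d=8, Q=-145) ⇒ BI; edges |B|=-5/6, |I|=53/6
  updated: d(BI,EN)=22, d(BI,QT)=47/2, d(BI,R)=19
4. join BI+EN (d=22, Q=-399/4) ⇒ BEIN; edges |BI|=117/16, |EN|=235/16
  updated: d(BEIN,QT)=121/8, d(BEIN,R)=51/4
5. join BEIN+QT (d=121/8, Q=-427/8) ⇒ BEINQT; edges |BEIN|=19/16, |QT|=223/16
  updated: d(BEINQT,R)=185/16
6. join BEINQT+R (d=185/16) ⇒ BEINQRT; edges |BEINQT|=185/32, |R|=185/32
final tree: ((((B:-5/6,I:53/6):117/16,(E:77/5,N:-27/5):235/16):19/16,(Q:109/16,T:227/16):223/16):185/32,R:185/32)
total length: 1403/16

77/5,-27/5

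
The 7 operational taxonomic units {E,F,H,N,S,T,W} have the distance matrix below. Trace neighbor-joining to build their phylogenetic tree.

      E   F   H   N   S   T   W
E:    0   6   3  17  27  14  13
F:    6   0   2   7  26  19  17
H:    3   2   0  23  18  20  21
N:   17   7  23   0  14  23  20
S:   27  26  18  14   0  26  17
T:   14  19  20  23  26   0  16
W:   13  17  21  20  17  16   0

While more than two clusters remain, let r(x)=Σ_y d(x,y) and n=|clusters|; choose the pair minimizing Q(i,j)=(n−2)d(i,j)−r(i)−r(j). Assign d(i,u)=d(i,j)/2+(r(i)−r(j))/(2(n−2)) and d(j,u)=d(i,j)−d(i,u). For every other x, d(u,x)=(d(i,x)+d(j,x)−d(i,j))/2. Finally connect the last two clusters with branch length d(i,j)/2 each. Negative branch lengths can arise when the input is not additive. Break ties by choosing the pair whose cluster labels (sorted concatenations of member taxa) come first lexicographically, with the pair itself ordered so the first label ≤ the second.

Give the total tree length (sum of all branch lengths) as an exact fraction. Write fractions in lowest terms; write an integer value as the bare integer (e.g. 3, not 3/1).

753/16

1. join N+S (d=14, Q=-162) ⇒ NS; edges |N|=23/5, |S|=47/5
  updated: d(E,NS)=15, d(F,NS)=19/2, d(H,NS)=27/2, d(NS,T)=35/2, d(NS,W)=23/2
2. join F+H (d=2, Q=-105) ⇒ FH; edges |F|=1/4, |H|=7/4
  updated: d(E,FH)=7/2, d(FH,NS)=21/2, d(FH,T)=37/2, d(FH,W)=18
3. join E+FH (d=7/2, Q=-171/2) ⇒ EFH; edges |E|=11/12, |FH|=31/12
  updated: d(EFH,NS)=11, d(EFH,T)=29/2, d(EFH,W)=55/4
4. join EFH+T (d=29/2, Q=-233/4) ⇒ EFHT; edges |EFH|=81/16, |T|=151/16
  updated: d(EFHT,NS)=7, d(EFHT,W)=61/8
5. join EFHT+NS (d=7, Q=-209/8) ⇒ EFHNST; edges |EFHT|=25/16, |NS|=87/16
  updated: d(EFHNST,W)=97/16
6. join EFHNST+W (d=97/16) ⇒ EFHNSTW; edges |EFHNST|=97/32, |W|=97/32
final tree: ((((E:11/12,(F:1/4,H:7/4):31/12):81/16,T:151/16):25/16,(N:23/5,S:47/5):87/16):97/32,W:97/32)
total length: 753/16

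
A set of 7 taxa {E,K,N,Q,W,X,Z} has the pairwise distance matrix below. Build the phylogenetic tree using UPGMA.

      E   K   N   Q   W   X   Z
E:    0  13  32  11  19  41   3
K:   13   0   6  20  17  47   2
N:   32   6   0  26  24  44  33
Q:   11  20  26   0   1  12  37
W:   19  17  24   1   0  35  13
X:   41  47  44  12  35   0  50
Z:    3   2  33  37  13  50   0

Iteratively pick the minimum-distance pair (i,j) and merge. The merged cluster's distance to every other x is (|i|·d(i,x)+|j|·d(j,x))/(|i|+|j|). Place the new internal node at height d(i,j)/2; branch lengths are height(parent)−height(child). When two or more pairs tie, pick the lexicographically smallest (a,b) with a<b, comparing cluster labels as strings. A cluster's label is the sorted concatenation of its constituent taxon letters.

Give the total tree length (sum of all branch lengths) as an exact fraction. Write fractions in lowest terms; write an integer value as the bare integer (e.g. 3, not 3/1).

iteration 1: select Q,W (d=1); attach at lengths (1/2, 1/2); label the merged cluster QW
  updated: d(E,QW)=15, d(K,QW)=37/2, d(N,QW)=25, d(QW,X)=47/2, d(QW,Z)=25
iteration 2: select K,Z (d=2); attach at lengths (1, 1); label the merged cluster KZ
  updated: d(E,KZ)=8, d(KZ,N)=39/2, d(KZ,QW)=87/4, d(KZ,X)=97/2
iteration 3: select E,KZ (d=8); attach at lengths (4, 3); label the merged cluster EKZ
  updated: d(EKZ,N)=71/3, d(EKZ,QW)=39/2, d(EKZ,X)=46
iteration 4: select EKZ,QW (d=39/2); attach at lengths (23/4, 37/4); label the merged cluster EKQWZ
  updated: d(EKQWZ,N)=121/5, d(EKQWZ,X)=37
iteration 5: select EKQWZ,N (d=121/5); attach at lengths (47/20, 121/10); label the merged cluster EKNQWZ
  updated: d(EKNQWZ,X)=229/6
iteration 6: select EKNQWZ,X (d=229/6); attach at lengths (419/60, 229/12); label the merged cluster EKNQWXZ
final tree: ((((E:4,(K:1,Z:1):3):23/4,(Q:1/2,W:1/2):37/4):47/20,N:121/10):419/60,X:229/12)
total length: 3931/60

3931/60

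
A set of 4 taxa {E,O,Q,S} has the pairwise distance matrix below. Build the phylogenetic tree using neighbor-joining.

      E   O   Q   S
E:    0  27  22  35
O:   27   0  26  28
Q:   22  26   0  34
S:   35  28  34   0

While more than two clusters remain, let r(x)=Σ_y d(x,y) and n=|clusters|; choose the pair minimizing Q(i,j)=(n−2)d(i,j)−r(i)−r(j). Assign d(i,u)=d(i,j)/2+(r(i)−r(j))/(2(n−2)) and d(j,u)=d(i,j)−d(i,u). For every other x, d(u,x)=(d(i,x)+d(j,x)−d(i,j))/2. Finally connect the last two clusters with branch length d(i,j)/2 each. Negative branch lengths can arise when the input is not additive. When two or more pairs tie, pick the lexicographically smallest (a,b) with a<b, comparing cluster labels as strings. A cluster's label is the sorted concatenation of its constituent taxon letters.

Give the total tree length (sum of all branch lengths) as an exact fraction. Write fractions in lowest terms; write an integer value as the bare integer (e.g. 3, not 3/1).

111/2

step 1: merge (E,Q) at d=22, Q=-122; branch lengths E→23/2, Q→21/2; new cluster EQ
  updated: d(EQ,O)=31/2, d(EQ,S)=47/2
step 2: merge (EQ,O) at d=31/2, Q=-67; branch lengths EQ→11/2, O→10; new cluster EOQ
  updated: d(EOQ,S)=18
step 3: merge (EOQ,S) at d=18; branch lengths EOQ→9, S→9; new cluster EOQS
final tree: (((E:23/2,Q:21/2):11/2,O:10):9,S:9)
total length: 111/2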